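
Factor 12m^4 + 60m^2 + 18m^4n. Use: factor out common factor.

12m^4 + 60m^2 + 18m^4n
= 6(2m^4 + 10m^2 + 3m^4n)    [factor out 6]
= 6m^2(2m^2 + 10 + 3m^2n)    [factor out m^2]

6m^2(2m^2 + 10 + 3m^2n)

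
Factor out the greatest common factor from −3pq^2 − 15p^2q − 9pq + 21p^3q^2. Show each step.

−3pq^2 − 15p^2q − 9pq + 21p^3q^2
= 3(−pq^2 − 5p^2q − 3pq + 7p^3q^2)    [factor out 3]
= 3pq(−q − 5p − 3 + 7p^2q)    [factor out pq]

3pq(−q − 5p − 3 + 7p^2q)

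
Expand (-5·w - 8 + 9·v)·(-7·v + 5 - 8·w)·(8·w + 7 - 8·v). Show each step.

-616·v·w^2 + 237·v·w - 208·v^2·w + 592·w^2 - 47·w + 320·w^3 + 1027·v - 1249·v^2 - 280 + 504·v^3

(-5·w - 8 + 9·v)·(-7·v + 5 - 8·w)·(8·w + 7 - 8·v)
= (35·v·w - 25·w + 40·w^2 + 56·v - 40 + 64·w - 63·v^2 + 45·v - 72·v·w)·(8·w + 7 - 8·v)    [distributive law]
= (-37·v·w + 39·w + 40·w^2 + 101·v - 40 - 63·v^2)·(8·w + 7 - 8·v)    [combine like terms]
= -296·v·w^2 - 259·v·w + 296·v^2·w + 312·w^2 + 273·w - 312·v·w + 320·w^3 + 280·w^2 - 320·v·w^2 + 808·v·w + 707·v - 808·v^2 - 320·w - 280 + 320·v - 504·v^2·w - 441·v^2 + 504·v^3    [distributive law]
= -616·v·w^2 + 237·v·w - 208·v^2·w + 592·w^2 - 47·w + 320·w^3 + 1027·v - 1249·v^2 - 280 + 504·v^3    [combine like terms]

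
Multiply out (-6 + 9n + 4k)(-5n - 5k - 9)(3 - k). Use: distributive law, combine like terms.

-153n - 144kn - 72k - 54k² + 162 - 135n² + 45kn² + 65k²n + 20k³

(-6 + 9n + 4k)(-5n - 5k - 9)(3 - k)
= (30n + 30k + 54 - 45n² - 45kn - 81n - 20kn - 20k² - 36k)(3 - k)    [distributive law]
= (-51n - 6k + 54 - 45n² - 65kn - 20k²)(3 - k)    [combine like terms]
= -153n + 51kn - 18k + 6k² + 162 - 54k - 135n² + 45kn² - 195kn + 65k²n - 60k² + 20k³    [distributive law]
= -153n - 144kn - 72k - 54k² + 162 - 135n² + 45kn² + 65k²n + 20k³    [combine like terms]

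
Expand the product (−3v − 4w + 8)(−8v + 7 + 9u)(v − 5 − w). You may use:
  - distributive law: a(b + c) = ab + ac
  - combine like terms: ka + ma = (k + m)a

24v³ − 205v² + 8v²w + 481v − 103vw − 27uv² + 207uv − 9uvw − 32vw² + 84w + 28w² + 108uw + 36uw² − 280 − 360u

(−3v − 4w + 8)(−8v + 7 + 9u)(v − 5 − w)
= (24v² − 21v − 27uv + 32vw − 28w − 36uw − 64v + 56 + 72u)(v − 5 − w)    [distributive law]
= (24v² − 85v − 27uv + 32vw − 28w − 36uw + 56 + 72u)(v − 5 − w)    [combine like terms]
= 24v³ − 120v² − 24v²w − 85v² + 425v + 85vw − 27uv² + 135uv + 27uvw + 32v²w − 160vw − 32vw² − 28vw + 140w + 28w² − 36uvw + 180uw + 36uw² + 56v − 280 − 56w + 72uv − 360u − 72uw    [distributive law]
= 24v³ − 205v² + 8v²w + 481v − 103vw − 27uv² + 207uv − 9uvw − 32vw² + 84w + 28w² + 108uw + 36uw² − 280 − 360u    [combine like terms]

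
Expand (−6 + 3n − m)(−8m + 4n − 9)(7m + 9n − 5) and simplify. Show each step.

(−6 + 3n − m)(−8m + 4n − 9)(7m + 9n − 5)
= (48m − 24n + 54 − 24mn + 12n² − 27n + 8m² − 4mn + 9m)(7m + 9n − 5)    [distributive law]
= (57m − 51n + 54 − 28mn + 12n² + 8m²)(7m + 9n − 5)    [combine like terms]
= 399m² + 513mn − 285m − 357mn − 459n² + 255n + 378m + 486n − 270 − 196m²n − 252mn² + 140mn + 84mn² + 108n³ − 60n² + 56m³ + 72m²n − 40m²    [distributive law]
= 359m² + 296mn + 93m − 519n² + 741n − 270 − 124m²n − 168mn² + 108n³ + 56m³    [combine like terms]

359m² + 296mn + 93m − 519n² + 741n − 270 − 124m²n − 168mn² + 108n³ + 56m³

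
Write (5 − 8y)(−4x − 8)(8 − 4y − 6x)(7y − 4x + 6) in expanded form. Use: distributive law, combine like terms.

−2416xy + 400x^2 + 1760x − 80xy^2 − 120x^2y − 480x^3 + 1792y − 1920 + 3168y^2 − 896xy^3 − 832x^2y^2 + 768x^3y − 1792y^3

(5 − 8y)(−4x − 8)(8 − 4y − 6x)(7y − 4x + 6)
= (−20x − 40 + 32xy + 64y)(8 − 4y − 6x)(7y − 4x + 6)    [distributive law]
= (−160x + 80xy + 120x^2 − 320 + 160y + 240x + 256xy − 128xy^2 − 192x^2y + 512y − 256y^2 − 384xy)(7y − 4x + 6)    [distributive law]
= (80x − 48xy + 120x^2 − 320 + 672y − 128xy^2 − 192x^2y − 256y^2)(7y − 4x + 6)    [combine like terms]
= 560xy − 320x^2 + 480x − 336xy^2 + 192x^2y − 288xy + 840x^2y − 480x^3 + 720x^2 − 2240y + 1280x − 1920 + 4704y^2 − 2688xy + 4032y − 896xy^3 + 512x^2y^2 − 768xy^2 − 1344x^2y^2 + 768x^3y − 1152x^2y − 1792y^3 + 1024xy^2 − 1536y^2    [distributive law]
= −2416xy + 400x^2 + 1760x − 80xy^2 − 120x^2y − 480x^3 + 1792y − 1920 + 3168y^2 − 896xy^3 − 832x^2y^2 + 768x^3y − 1792y^3    [combine like terms]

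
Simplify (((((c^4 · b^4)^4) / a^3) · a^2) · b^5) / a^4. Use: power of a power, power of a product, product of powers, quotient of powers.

a^(-5)b^21c^16

(((((c^4 · b^4)^4) / a^3) · a^2) · b^5) / a^4
= ((((((c^4)^4) · ((b^4)^4)) / a^3) · a^2) · b^5) / a^4    [power of a product]
= ((((c^16 · ((b^4)^4)) / a^3) · a^2) · b^5) / a^4    [power of a power]
= ((((c^16 · b^16) / a^3) · a^2) · b^5) / a^4    [power of a power]
= a^(-5)b^21c^16    [quotient of powers; product of powers]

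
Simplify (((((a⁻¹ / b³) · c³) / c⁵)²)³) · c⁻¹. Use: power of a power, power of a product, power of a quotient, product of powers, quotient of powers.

(((((a⁻¹ / b³) · c³) / c⁵)²)³) · c⁻¹
= ((((a⁻¹ / b³) · c³) / c⁵)⁶) · c⁻¹    [power of a power]
= ((((a⁻¹ / b³) · c³)⁶) / ((c⁵)⁶)) · c⁻¹    [power of a quotient]
= ((((a⁻¹ / b³)⁶) · ((c³)⁶)) / ((c⁵)⁶)) · c⁻¹    [power of a product]
= (((((a⁻¹)⁶) / ((b³)⁶)) · ((c³)⁶)) / ((c⁵)⁶)) · c⁻¹    [power of a quotient]
= (((a⁻⁶ / ((b³)⁶)) · ((c³)⁶)) / ((c⁵)⁶)) · c⁻¹    [power of a power]
= (((a⁻⁶ / b¹⁸) · ((c³)⁶)) / ((c⁵)⁶)) · c⁻¹    [power of a power]
= (((a⁻⁶ / b¹⁸) · c¹⁸) / ((c⁵)⁶)) · c⁻¹    [power of a power]
= (((a⁻⁶ / b¹⁸) · c¹⁸) / c³⁰) · c⁻¹    [power of a power]
= a⁻⁶·b⁻¹⁸·c⁻¹³    [quotient of powers; product of powers]

a⁻⁶·b⁻¹⁸·c⁻¹³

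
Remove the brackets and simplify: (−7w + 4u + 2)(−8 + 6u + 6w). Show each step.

68w − 18uw − 42w² − 20u + 24u² − 16

(−7w + 4u + 2)(−8 + 6u + 6w)
= 56w − 42uw − 42w² − 32u + 24u² + 24uw − 16 + 12u + 12w    [distributive law]
= 68w − 18uw − 42w² − 20u + 24u² − 16    [combine like terms]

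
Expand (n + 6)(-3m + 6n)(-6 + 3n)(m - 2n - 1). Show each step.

(n + 6)(-3m + 6n)(-6 + 3n)(m - 2n - 1)
= (-3mn + 6n^2 - 18m + 36n)(-6 + 3n)(m - 2n - 1)    [distributive law]
= (18mn - 9mn^2 - 36n^2 + 18n^3 + 108m - 54mn - 216n + 108n^2)(m - 2n - 1)    [distributive law]
= (-36mn - 9mn^2 + 72n^2 + 18n^3 + 108m - 216n)(m - 2n - 1)    [combine like terms]
= -36m^2n + 72mn^2 + 36mn - 9m^2n^2 + 18mn^3 + 9mn^2 + 72mn^2 - 144n^3 - 72n^2 + 18mn^3 - 36n^4 - 18n^3 + 108m^2 - 216mn - 108m - 216mn + 432n^2 + 216n    [distributive law]
= -36m^2n + 153mn^2 - 396mn - 9m^2n^2 + 36mn^3 - 162n^3 + 360n^2 - 36n^4 + 108m^2 - 108m + 216n    [combine like terms]

-36m^2n + 153mn^2 - 396mn - 9m^2n^2 + 36mn^3 - 162n^3 + 360n^2 - 36n^4 + 108m^2 - 108m + 216n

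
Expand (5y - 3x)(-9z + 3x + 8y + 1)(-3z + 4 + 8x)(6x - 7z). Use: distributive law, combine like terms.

3141xyz^2 - 945yz^3 - 1198xyz + 1365yz^2 - 1494x^2yz + 24x^2y - 432x^3y - 2960xy^2z + 840y^2z^2 + 960xy^2 - 1120y^2z + 1920x^2y^2 + 120xy - 140yz - 2187x^2z^2 + 567xz^3 + 1122x^2z - 819xz^2 + 1962x^3z - 360x^3 - 432x^4 - 72x^2 + 84xz

(5y - 3x)(-9z + 3x + 8y + 1)(-3z + 4 + 8x)(6x - 7z)
= (-45yz + 15xy + 40y^2 + 5y + 27xz - 9x^2 - 24xy - 3x)(-3z + 4 + 8x)(6x - 7z)    [distributive law]
= (-45yz - 9xy + 40y^2 + 5y + 27xz - 9x^2 - 3x)(-3z + 4 + 8x)(6x - 7z)    [combine like terms]
= (135yz^2 - 180yz - 360xyz + 27xyz - 36xy - 72x^2y - 120y^2z + 160y^2 + 320xy^2 - 15yz + 20y + 40xy - 81xz^2 + 108xz + 216x^2z + 27x^2z - 36x^2 - 72x^3 + 9xz - 12x - 24x^2)(6x - 7z)    [distributive law]
= (135yz^2 - 195yz - 333xyz + 4xy - 72x^2y - 120y^2z + 160y^2 + 320xy^2 + 20y - 81xz^2 + 117xz + 243x^2z - 60x^2 - 72x^3 - 12x)(6x - 7z)    [combine like terms]
= 810xyz^2 - 945yz^3 - 1170xyz + 1365yz^2 - 1998x^2yz + 2331xyz^2 + 24x^2y - 28xyz - 432x^3y + 504x^2yz - 720xy^2z + 840y^2z^2 + 960xy^2 - 1120y^2z + 1920x^2y^2 - 2240xy^2z + 120xy - 140yz - 486x^2z^2 + 567xz^3 + 702x^2z - 819xz^2 + 1458x^3z - 1701x^2z^2 - 360x^3 + 420x^2z - 432x^4 + 504x^3z - 72x^2 + 84xz    [distributive law]
= 3141xyz^2 - 945yz^3 - 1198xyz + 1365yz^2 - 1494x^2yz + 24x^2y - 432x^3y - 2960xy^2z + 840y^2z^2 + 960xy^2 - 1120y^2z + 1920x^2y^2 + 120xy - 140yz - 2187x^2z^2 + 567xz^3 + 1122x^2z - 819xz^2 + 1962x^3z - 360x^3 - 432x^4 - 72x^2 + 84xz    [combine like terms]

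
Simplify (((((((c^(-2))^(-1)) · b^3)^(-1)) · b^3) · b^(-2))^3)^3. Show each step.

b^(-18)c^(-18)

(((((((c^(-2))^(-1)) · b^3)^(-1)) · b^3) · b^(-2))^3)^3
= ((((((c^(-2))^(-1)) · b^3)^(-1)) · b^3) · b^(-2))^9    [power of a power]
= ((((((c^(-2))^(-1)) · b^3)^(-1)) · b^3)^9) · ((b^(-2))^9)    [power of a product]
= ((((((c^(-2))^(-1)) · b^3)^(-1))^9) · ((b^3)^9)) · ((b^(-2))^9)    [power of a product]
= (((((c^(-2))^(-1)) · b^3)^(-9)) · ((b^3)^9)) · ((b^(-2))^9)    [power of a power]
= (((((c^(-2))^(-1))^(-9)) · ((b^3)^(-9))) · ((b^3)^9)) · ((b^(-2))^9)    [power of a product]
= ((((c^(-2))^9) · ((b^3)^(-9))) · ((b^3)^9)) · ((b^(-2))^9)    [power of a power]
= ((c^(-18) · ((b^3)^(-9))) · ((b^3)^9)) · ((b^(-2))^9)    [power of a power]
= ((c^(-18) · b^(-27)) · ((b^3)^9)) · ((b^(-2))^9)    [power of a power]
= ((c^(-18) · b^(-27)) · b^27) · ((b^(-2))^9)    [power of a power]
= ((c^(-18) · b^(-27)) · b^27) · b^(-18)    [power of a power]
= b^(-18)c^(-18)    [product of powers]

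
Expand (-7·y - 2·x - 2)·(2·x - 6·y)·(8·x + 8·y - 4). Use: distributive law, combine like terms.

(-7·y - 2·x - 2)·(2·x - 6·y)·(8·x + 8·y - 4)
= (-14·x·y + 42·y² - 4·x² + 12·x·y - 4·x + 12·y)·(8·x + 8·y - 4)    [distributive law]
= (-2·x·y + 42·y² - 4·x² - 4·x + 12·y)·(8·x + 8·y - 4)    [combine like terms]
= -16·x²·y - 16·x·y² + 8·x·y + 336·x·y² + 336·y³ - 168·y² - 32·x³ - 32·x²·y + 16·x² - 32·x² - 32·x·y + 16·x + 96·x·y + 96·y² - 48·y    [distributive law]
= -48·x²·y + 320·x·y² + 72·x·y + 336·y³ - 72·y² - 32·x³ - 16·x² + 16·x - 48·y    [combine like terms]

-48·x²·y + 320·x·y² + 72·x·y + 336·y³ - 72·y² - 32·x³ - 16·x² + 16·x - 48·y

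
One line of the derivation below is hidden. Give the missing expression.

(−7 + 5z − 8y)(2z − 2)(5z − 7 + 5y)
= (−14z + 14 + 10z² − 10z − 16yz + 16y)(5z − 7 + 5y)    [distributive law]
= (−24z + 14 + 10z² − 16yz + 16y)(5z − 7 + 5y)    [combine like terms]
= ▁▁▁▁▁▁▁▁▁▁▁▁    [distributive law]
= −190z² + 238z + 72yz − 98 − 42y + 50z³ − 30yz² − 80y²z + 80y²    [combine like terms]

After distributive law, the bracketed line is:

−120z² + 168z − 120yz + 70z − 98 + 70y + 50z³ − 70z² + 50yz² − 80yz² + 112yz − 80y²z + 80yz − 112y + 80y²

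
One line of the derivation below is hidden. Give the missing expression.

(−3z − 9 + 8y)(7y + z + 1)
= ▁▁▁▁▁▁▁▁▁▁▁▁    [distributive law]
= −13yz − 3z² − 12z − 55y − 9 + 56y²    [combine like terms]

By distributive law:

−21yz − 3z² − 3z − 63y − 9z − 9 + 56y² + 8yz + 8y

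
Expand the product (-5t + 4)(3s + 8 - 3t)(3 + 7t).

(-5t + 4)(3s + 8 - 3t)(3 + 7t)
= (-15st - 40t + 15t^2 + 12s + 32 - 12t)(3 + 7t)    [distributive law]
= (-15st - 52t + 15t^2 + 12s + 32)(3 + 7t)    [combine like terms]
= -45st - 105st^2 - 156t - 364t^2 + 45t^2 + 105t^3 + 36s + 84st + 96 + 224t    [distributive law]
= 39st - 105st^2 + 68t - 319t^2 + 105t^3 + 36s + 96    [combine like terms]

39st - 105st^2 + 68t - 319t^2 + 105t^3 + 36s + 96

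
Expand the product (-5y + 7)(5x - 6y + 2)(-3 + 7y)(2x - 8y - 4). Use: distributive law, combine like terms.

640x²y - 2768xy² + 68xy - 350x²y² + 1820xy³ + 2792y³ - 216y² - 1680y⁴ - 680y - 210x² + 336x + 168

(-5y + 7)(5x - 6y + 2)(-3 + 7y)(2x - 8y - 4)
= (-25xy + 30y² - 10y + 35x - 42y + 14)(-3 + 7y)(2x - 8y - 4)    [distributive law]
= (-25xy + 30y² - 52y + 35x + 14)(-3 + 7y)(2x - 8y - 4)    [combine like terms]
= (75xy - 175xy² - 90y² + 210y³ + 156y - 364y² - 105x + 245xy - 42 + 98y)(2x - 8y - 4)    [distributive law]
= (320xy - 175xy² - 454y² + 210y³ + 254y - 105x - 42)(2x - 8y - 4)    [combine like terms]
= 640x²y - 2560xy² - 1280xy - 350x²y² + 1400xy³ + 700xy² - 908xy² + 3632y³ + 1816y² + 420xy³ - 1680y⁴ - 840y³ + 508xy - 2032y² - 1016y - 210x² + 840xy + 420x - 84x + 336y + 168    [distributive law]
= 640x²y - 2768xy² + 68xy - 350x²y² + 1820xy³ + 2792y³ - 216y² - 1680y⁴ - 680y - 210x² + 336x + 168    [combine like terms]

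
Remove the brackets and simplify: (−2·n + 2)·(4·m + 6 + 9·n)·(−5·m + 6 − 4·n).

(−2·n + 2)·(4·m + 6 + 9·n)·(−5·m + 6 − 4·n)
= (−8·m·n − 12·n − 18·n^2 + 8·m + 12 + 18·n)·(−5·m + 6 − 4·n)    [distributive law]
= (−8·m·n + 6·n − 18·n^2 + 8·m + 12)·(−5·m + 6 − 4·n)    [combine like terms]
= 40·m^2·n − 48·m·n + 32·m·n^2 − 30·m·n + 36·n − 24·n^2 + 90·m·n^2 − 108·n^2 + 72·n^3 − 40·m^2 + 48·m − 32·m·n − 60·m + 72 − 48·n    [distributive law]
= 40·m^2·n − 110·m·n + 122·m·n^2 − 12·n − 132·n^2 + 72·n^3 − 40·m^2 − 12·m + 72    [combine like terms]

40·m^2·n − 110·m·n + 122·m·n^2 − 12·n − 132·n^2 + 72·n^3 − 40·m^2 − 12·m + 72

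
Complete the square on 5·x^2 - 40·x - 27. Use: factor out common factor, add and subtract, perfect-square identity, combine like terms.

5(x - 4)^2 - 107

5·x^2 - 40·x - 27
= 5(x^2 - 8·x) - 27    [factor out 5 from the x-terms]
= 5(x^2 - 8·x + 16 - 16) - 27    [add and subtract 16 inside the bracket]
= 5(x - 4)^2 - 80 - 27    [perfect-square identity]
= 5(x - 4)^2 - 107    [combine constants]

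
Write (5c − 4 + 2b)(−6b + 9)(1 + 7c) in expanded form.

264bc − 210bc^2 − 207c + 315c^2 + 42b − 36 − 12b^2 − 84b^2c

(5c − 4 + 2b)(−6b + 9)(1 + 7c)
= (−30bc + 45c + 24b − 36 − 12b^2 + 18b)(1 + 7c)    [distributive law]
= (−30bc + 45c + 42b − 36 − 12b^2)(1 + 7c)    [combine like terms]
= −30bc − 210bc^2 + 45c + 315c^2 + 42b + 294bc − 36 − 252c − 12b^2 − 84b^2c    [distributive law]
= 264bc − 210bc^2 − 207c + 315c^2 + 42b − 36 − 12b^2 − 84b^2c    [combine like terms]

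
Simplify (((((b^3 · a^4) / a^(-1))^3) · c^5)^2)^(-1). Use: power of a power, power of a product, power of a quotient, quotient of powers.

a^(-30)b^(-18)c^(-10)

(((((b^3 · a^4) / a^(-1))^3) · c^5)^2)^(-1)
= ((((b^3 · a^4) / a^(-1))^3) · c^5)^(-2)    [power of a power]
= ((((b^3 · a^4) / a^(-1))^3)^(-2)) · ((c^5)^(-2))    [power of a product]
= (((b^3 · a^4) / a^(-1))^(-6)) · ((c^5)^(-2))    [power of a power]
= (((b^3 · a^4)^(-6)) / ((a^(-1))^(-6))) · ((c^5)^(-2))    [power of a quotient]
= ((((b^3)^(-6)) · ((a^4)^(-6))) / ((a^(-1))^(-6))) · ((c^5)^(-2))    [power of a product]
= ((b^(-18) · ((a^4)^(-6))) / ((a^(-1))^(-6))) · ((c^5)^(-2))    [power of a power]
= ((b^(-18) · a^(-24)) / ((a^(-1))^(-6))) · ((c^5)^(-2))    [power of a power]
= ((b^(-18) · a^(-24)) / a^6) · ((c^5)^(-2))    [power of a power]
= ((b^(-18) · a^(-24)) / a^6) · c^(-10)    [power of a power]
= a^(-30)b^(-18)c^(-10)    [quotient of powers]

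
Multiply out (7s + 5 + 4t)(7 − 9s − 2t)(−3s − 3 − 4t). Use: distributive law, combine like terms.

177s^2 − 117s + 80st + 189s^3 + 402s^2t + 224st^2 − 105 − 194t − 48t^2 + 32t^3

(7s + 5 + 4t)(7 − 9s − 2t)(−3s − 3 − 4t)
= (49s − 63s^2 − 14st + 35 − 45s − 10t + 28t − 36st − 8t^2)(−3s − 3 − 4t)    [distributive law]
= (4s − 63s^2 − 50st + 35 + 18t − 8t^2)(−3s − 3 − 4t)    [combine like terms]
= −12s^2 − 12s − 16st + 189s^3 + 189s^2 + 252s^2t + 150s^2t + 150st + 200st^2 − 105s − 105 − 140t − 54st − 54t − 72t^2 + 24st^2 + 24t^2 + 32t^3    [distributive law]
= 177s^2 − 117s + 80st + 189s^3 + 402s^2t + 224st^2 − 105 − 194t − 48t^2 + 32t^3    [combine like terms]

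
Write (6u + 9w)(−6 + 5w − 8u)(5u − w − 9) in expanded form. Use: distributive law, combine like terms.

252u² + 144uw + 324u − 162u²w + 267uw² − 240u³ − 351w² + 486w − 45w³

(6u + 9w)(−6 + 5w − 8u)(5u − w − 9)
= (−36u + 30uw − 48u² − 54w + 45w² − 72uw)(5u − w − 9)    [distributive law]
= (−36u − 42uw − 48u² − 54w + 45w²)(5u − w − 9)    [combine like terms]
= −180u² + 36uw + 324u − 210u²w + 42uw² + 378uw − 240u³ + 48u²w + 432u² − 270uw + 54w² + 486w + 225uw² − 45w³ − 405w²    [distributive law]
= 252u² + 144uw + 324u − 162u²w + 267uw² − 240u³ − 351w² + 486w − 45w³    [combine like terms]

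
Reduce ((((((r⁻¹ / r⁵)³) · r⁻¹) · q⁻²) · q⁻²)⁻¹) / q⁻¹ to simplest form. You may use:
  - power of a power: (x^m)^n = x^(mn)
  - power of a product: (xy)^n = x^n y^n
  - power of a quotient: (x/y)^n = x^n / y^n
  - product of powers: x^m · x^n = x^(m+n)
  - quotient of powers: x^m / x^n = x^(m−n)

((((((r⁻¹ / r⁵)³) · r⁻¹) · q⁻²) · q⁻²)⁻¹) / q⁻¹
= ((((((r⁻¹ / r⁵)³) · r⁻¹) · q⁻²)⁻¹) · ((q⁻²)⁻¹)) / q⁻¹    [power of a product]
= ((((((r⁻¹ / r⁵)³) · r⁻¹)⁻¹) · ((q⁻²)⁻¹)) · ((q⁻²)⁻¹)) / q⁻¹    [power of a product]
= ((((((r⁻¹ / r⁵)³)⁻¹) · ((r⁻¹)⁻¹)) · ((q⁻²)⁻¹)) · ((q⁻²)⁻¹)) / q⁻¹    [power of a product]
= (((((r⁻¹ / r⁵)⁻³) · ((r⁻¹)⁻¹)) · ((q⁻²)⁻¹)) · ((q⁻²)⁻¹)) / q⁻¹    [power of a power]
= ((((((r⁻¹)⁻³) / ((r⁵)⁻³)) · ((r⁻¹)⁻¹)) · ((q⁻²)⁻¹)) · ((q⁻²)⁻¹)) / q⁻¹    [power of a quotient]
= ((((r³ / ((r⁵)⁻³)) · ((r⁻¹)⁻¹)) · ((q⁻²)⁻¹)) · ((q⁻²)⁻¹)) / q⁻¹    [power of a power]
= ((((r³ / r⁻¹⁵) · ((r⁻¹)⁻¹)) · ((q⁻²)⁻¹)) · ((q⁻²)⁻¹)) / q⁻¹    [power of a power]
= (((r¹⁸ · ((r⁻¹)⁻¹)) · ((q⁻²)⁻¹)) · ((q⁻²)⁻¹)) / q⁻¹    [quotient of powers]
= (((r¹⁸ · r) · ((q⁻²)⁻¹)) · ((q⁻²)⁻¹)) / q⁻¹    [power of a power]
= ((r¹⁹ · ((q⁻²)⁻¹)) · ((q⁻²)⁻¹)) / q⁻¹    [product of powers]
= ((r¹⁹ · q²) · ((q⁻²)⁻¹)) / q⁻¹    [power of a power]
= ((r¹⁹ · q²) · q²) / q⁻¹    [power of a power]
= q⁵·r¹⁹    [quotient of powers; product of powers]

q⁵·r¹⁹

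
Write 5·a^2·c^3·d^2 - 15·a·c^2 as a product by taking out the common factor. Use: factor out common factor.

5·a·c^2(a·c·d^2 - 3)

5·a^2·c^3·d^2 - 15·a·c^2
= 5(a^2·c^3·d^2 - 3·a·c^2)    [factor out 5]
= 5·a·c^2(a·c·d^2 - 3)    [factor out a·c^2]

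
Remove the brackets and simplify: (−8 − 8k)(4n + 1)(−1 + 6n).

(−8 − 8k)(4n + 1)(−1 + 6n)
= (−32n − 8 − 32kn − 8k)(−1 + 6n)    [distributive law]
= 32n − 192n^2 + 8 − 48n + 32kn − 192kn^2 + 8k − 48kn    [distributive law]
= −16n − 192n^2 + 8 − 16kn − 192kn^2 + 8k    [combine like terms]

−16n − 192n^2 + 8 − 16kn − 192kn^2 + 8k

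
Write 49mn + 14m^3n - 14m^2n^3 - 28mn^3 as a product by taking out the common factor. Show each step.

49mn + 14m^3n - 14m^2n^3 - 28mn^3
= 7(7mn + 2m^3n - 2m^2n^3 - 4mn^3)    [factor out 7]
= 7mn(7 + 2m^2 - 2mn^2 - 4n^2)    [factor out mn]

7mn(7 + 2m^2 - 2mn^2 - 4n^2)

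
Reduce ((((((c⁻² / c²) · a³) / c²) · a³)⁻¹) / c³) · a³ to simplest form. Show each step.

a⁻³·c³

((((((c⁻² / c²) · a³) / c²) · a³)⁻¹) / c³) · a³
= ((((((c⁻² / c²) · a³) / c²)⁻¹) · ((a³)⁻¹)) / c³) · a³    [power of a product]
= ((((((c⁻² / c²) · a³)⁻¹) / ((c²)⁻¹)) · ((a³)⁻¹)) / c³) · a³    [power of a quotient]
= ((((((c⁻² / c²)⁻¹) · ((a³)⁻¹)) / ((c²)⁻¹)) · ((a³)⁻¹)) / c³) · a³    [power of a product]
= (((((((c⁻²)⁻¹) / ((c²)⁻¹)) · ((a³)⁻¹)) / ((c²)⁻¹)) · ((a³)⁻¹)) / c³) · a³    [power of a quotient]
= (((((c² / ((c²)⁻¹)) · ((a³)⁻¹)) / ((c²)⁻¹)) · ((a³)⁻¹)) / c³) · a³    [power of a power]
= (((((c² / c⁻²) · ((a³)⁻¹)) / ((c²)⁻¹)) · ((a³)⁻¹)) / c³) · a³    [power of a power]
= ((((c⁴ · ((a³)⁻¹)) / ((c²)⁻¹)) · ((a³)⁻¹)) / c³) · a³    [quotient of powers]
= ((((c⁴ · a⁻³) / ((c²)⁻¹)) · ((a³)⁻¹)) / c³) · a³    [power of a power]
= ((((c⁴ · a⁻³) / c⁻²) · ((a³)⁻¹)) / c³) · a³    [power of a power]
= ((((c⁴ · a⁻³) / c⁻²) · a⁻³) / c³) · a³    [power of a power]
= a⁻³·c³    [quotient of powers; product of powers]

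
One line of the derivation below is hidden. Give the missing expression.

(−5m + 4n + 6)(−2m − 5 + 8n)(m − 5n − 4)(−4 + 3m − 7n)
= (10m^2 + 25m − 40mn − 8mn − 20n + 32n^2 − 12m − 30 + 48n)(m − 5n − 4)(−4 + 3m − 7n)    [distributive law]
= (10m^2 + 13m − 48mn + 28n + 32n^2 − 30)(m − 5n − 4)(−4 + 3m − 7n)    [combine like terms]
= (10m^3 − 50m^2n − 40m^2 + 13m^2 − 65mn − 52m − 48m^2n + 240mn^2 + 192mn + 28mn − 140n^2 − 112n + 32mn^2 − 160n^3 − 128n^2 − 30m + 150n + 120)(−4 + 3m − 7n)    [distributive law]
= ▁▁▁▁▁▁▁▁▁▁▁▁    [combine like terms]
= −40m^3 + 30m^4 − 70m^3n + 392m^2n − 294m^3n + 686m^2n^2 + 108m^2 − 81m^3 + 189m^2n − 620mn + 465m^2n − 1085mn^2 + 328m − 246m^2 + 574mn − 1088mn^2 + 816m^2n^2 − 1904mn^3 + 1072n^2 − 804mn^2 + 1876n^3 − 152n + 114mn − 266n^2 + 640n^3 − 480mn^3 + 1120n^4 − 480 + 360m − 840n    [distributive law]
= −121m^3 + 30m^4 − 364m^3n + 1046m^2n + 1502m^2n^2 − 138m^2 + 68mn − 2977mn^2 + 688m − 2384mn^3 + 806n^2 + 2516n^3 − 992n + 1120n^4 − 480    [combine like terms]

After combine like terms, the bracketed line is:

(10m^3 − 98m^2n − 27m^2 + 155mn − 82m + 272mn^2 − 268n^2 + 38n − 160n^3 + 120)(−4 + 3m − 7n)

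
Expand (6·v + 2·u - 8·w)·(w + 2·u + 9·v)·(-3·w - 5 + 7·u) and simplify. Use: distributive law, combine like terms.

198·v·w² + 330·v·w - 552·u·v·w - 150·u·v + 210·u²·v - 162·v²·w - 270·v² + 378·u·v² - 14·u·w² + 70·u·w - 110·u²·w - 20·u² + 28·u³ + 24·w³ + 40·w²

(6·v + 2·u - 8·w)·(w + 2·u + 9·v)·(-3·w - 5 + 7·u)
= (6·v·w + 12·u·v + 54·v² + 2·u·w + 4·u² + 18·u·v - 8·w² - 16·u·w - 72·v·w)·(-3·w - 5 + 7·u)    [distributive law]
= (-66·v·w + 30·u·v + 54·v² - 14·u·w + 4·u² - 8·w²)·(-3·w - 5 + 7·u)    [combine like terms]
= 198·v·w² + 330·v·w - 462·u·v·w - 90·u·v·w - 150·u·v + 210·u²·v - 162·v²·w - 270·v² + 378·u·v² + 42·u·w² + 70·u·w - 98·u²·w - 12·u²·w - 20·u² + 28·u³ + 24·w³ + 40·w² - 56·u·w²    [distributive law]
= 198·v·w² + 330·v·w - 552·u·v·w - 150·u·v + 210·u²·v - 162·v²·w - 270·v² + 378·u·v² - 14·u·w² + 70·u·w - 110·u²·w - 20·u² + 28·u³ + 24·w³ + 40·w²    [combine like terms]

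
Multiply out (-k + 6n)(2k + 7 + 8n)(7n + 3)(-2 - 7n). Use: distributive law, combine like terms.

70k^2n + 98k^2n^2 + 12k^2 + 221kn + 203kn^2 + 42k - 196kn^3 - 1758n^2 - 3738n^3 - 252n - 2352n^4

(-k + 6n)(2k + 7 + 8n)(7n + 3)(-2 - 7n)
= (-2k^2 - 7k - 8kn + 12kn + 42n + 48n^2)(7n + 3)(-2 - 7n)    [distributive law]
= (-2k^2 - 7k + 4kn + 42n + 48n^2)(7n + 3)(-2 - 7n)    [combine like terms]
= (-14k^2n - 6k^2 - 49kn - 21k + 28kn^2 + 12kn + 294n^2 + 126n + 336n^3 + 144n^2)(-2 - 7n)    [distributive law]
= (-14k^2n - 6k^2 - 37kn - 21k + 28kn^2 + 438n^2 + 126n + 336n^3)(-2 - 7n)    [combine like terms]
= 28k^2n + 98k^2n^2 + 12k^2 + 42k^2n + 74kn + 259kn^2 + 42k + 147kn - 56kn^2 - 196kn^3 - 876n^2 - 3066n^3 - 252n - 882n^2 - 672n^3 - 2352n^4    [distributive law]
= 70k^2n + 98k^2n^2 + 12k^2 + 221kn + 203kn^2 + 42k - 196kn^3 - 1758n^2 - 3738n^3 - 252n - 2352n^4    [combine like terms]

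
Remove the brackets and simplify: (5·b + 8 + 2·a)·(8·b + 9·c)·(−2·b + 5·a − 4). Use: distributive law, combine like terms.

−80·b^3 + 168·a·b^2 − 288·b^2 − 90·b^2·c + 189·a·b·c − 324·b·c + 256·a·b − 256·b + 288·a·c − 288·c + 80·a^2·b + 90·a^2·c

(5·b + 8 + 2·a)·(8·b + 9·c)·(−2·b + 5·a − 4)
= (40·b^2 + 45·b·c + 64·b + 72·c + 16·a·b + 18·a·c)·(−2·b + 5·a − 4)    [distributive law]
= −80·b^3 + 200·a·b^2 − 160·b^2 − 90·b^2·c + 225·a·b·c − 180·b·c − 128·b^2 + 320·a·b − 256·b − 144·b·c + 360·a·c − 288·c − 32·a·b^2 + 80·a^2·b − 64·a·b − 36·a·b·c + 90·a^2·c − 72·a·c    [distributive law]
= −80·b^3 + 168·a·b^2 − 288·b^2 − 90·b^2·c + 189·a·b·c − 324·b·c + 256·a·b − 256·b + 288·a·c − 288·c + 80·a^2·b + 90·a^2·c    [combine like terms]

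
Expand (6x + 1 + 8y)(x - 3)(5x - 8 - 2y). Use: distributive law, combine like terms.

30x³ - 133x² + 28x²y + 121x - 150xy + 24 + 198y - 16xy² + 48y²

(6x + 1 + 8y)(x - 3)(5x - 8 - 2y)
= (6x² - 18x + x - 3 + 8xy - 24y)(5x - 8 - 2y)    [distributive law]
= (6x² - 17x - 3 + 8xy - 24y)(5x - 8 - 2y)    [combine like terms]
= 30x³ - 48x² - 12x²y - 85x² + 136x + 34xy - 15x + 24 + 6y + 40x²y - 64xy - 16xy² - 120xy + 192y + 48y²    [distributive law]
= 30x³ - 133x² + 28x²y + 121x - 150xy + 24 + 198y - 16xy² + 48y²    [combine like terms]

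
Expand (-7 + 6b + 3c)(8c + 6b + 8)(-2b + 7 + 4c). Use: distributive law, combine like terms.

(-7 + 6b + 3c)(8c + 6b + 8)(-2b + 7 + 4c)
= (-56c - 42b - 56 + 48bc + 36b² + 48b + 24c² + 18bc + 24c)(-2b + 7 + 4c)    [distributive law]
= (-32c + 6b - 56 + 66bc + 36b² + 24c²)(-2b + 7 + 4c)    [combine like terms]
= 64bc - 224c - 128c² - 12b² + 42b + 24bc + 112b - 392 - 224c - 132b²c + 462bc + 264bc² - 72b³ + 252b² + 144b²c - 48bc² + 168c² + 96c³    [distributive law]
= 550bc - 448c + 40c² + 240b² + 154b - 392 + 12b²c + 216bc² - 72b³ + 96c³    [combine like terms]

550bc - 448c + 40c² + 240b² + 154b - 392 + 12b²c + 216bc² - 72b³ + 96c³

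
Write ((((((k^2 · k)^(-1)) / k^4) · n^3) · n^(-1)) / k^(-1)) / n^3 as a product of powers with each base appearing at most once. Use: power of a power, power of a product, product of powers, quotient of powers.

k^(-6)n^(-1)

((((((k^2 · k)^(-1)) / k^4) · n^3) · n^(-1)) / k^(-1)) / n^3
= (((((((k^2)^(-1)) · (k^(-1))) / k^4) · n^3) · n^(-1)) / k^(-1)) / n^3    [power of a product]
= (((((k^(-2) · (k^(-1))) / k^4) · n^3) · n^(-1)) / k^(-1)) / n^3    [power of a power]
= ((((k^(-3) / k^4) · n^3) · n^(-1)) / k^(-1)) / n^3    [product of powers]
= (((k^(-7) · n^3) · n^(-1)) / k^(-1)) / n^3    [quotient of powers]
= k^(-6)n^(-1)    [quotient of powers; product of powers]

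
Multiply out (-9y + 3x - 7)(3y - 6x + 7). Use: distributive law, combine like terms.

(-9y + 3x - 7)(3y - 6x + 7)
= -27y^2 + 54xy - 63y + 9xy - 18x^2 + 21x - 21y + 42x - 49    [distributive law]
= -27y^2 + 63xy - 84y - 18x^2 + 63x - 49    [combine like terms]

-27y^2 + 63xy - 84y - 18x^2 + 63x - 49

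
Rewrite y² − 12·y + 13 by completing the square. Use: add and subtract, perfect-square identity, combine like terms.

y² − 12·y + 13
= y² − 12·y + 36 − 36 + 13    [add and subtract 36]
= (y − 6)² − 36 + 13    [perfect-square identity]
= (y − 6)² − 23    [combine constants]

(y − 6)² − 23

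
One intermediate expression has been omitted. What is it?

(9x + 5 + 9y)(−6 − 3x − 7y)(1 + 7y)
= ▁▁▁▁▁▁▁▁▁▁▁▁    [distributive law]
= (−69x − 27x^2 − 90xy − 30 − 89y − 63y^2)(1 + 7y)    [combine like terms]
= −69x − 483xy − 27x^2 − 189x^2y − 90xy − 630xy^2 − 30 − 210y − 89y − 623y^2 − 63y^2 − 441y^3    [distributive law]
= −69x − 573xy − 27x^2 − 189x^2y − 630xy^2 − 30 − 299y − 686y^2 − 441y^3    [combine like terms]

Applying distributive law to the line above:

(−54x − 27x^2 − 63xy − 30 − 15x − 35y − 54y − 27xy − 63y^2)(1 + 7y)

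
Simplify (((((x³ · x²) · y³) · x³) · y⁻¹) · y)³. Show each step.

x²⁴y⁹

(((((x³ · x²) · y³) · x³) · y⁻¹) · y)³
= (((((x³ · x²) · y³) · x³) · y⁻¹)³) · (y³)    [power of a product]
= (((((x³ · x²) · y³) · x³)³) · ((y⁻¹)³)) · (y³)    [power of a product]
= (((((x³ · x²) · y³)³) · ((x³)³)) · ((y⁻¹)³)) · (y³)    [power of a product]
= (((((x³ · x²)³) · ((y³)³)) · ((x³)³)) · ((y⁻¹)³)) · (y³)    [power of a product]
= ((((((x³)³) · ((x²)³)) · ((y³)³)) · ((x³)³)) · ((y⁻¹)³)) · (y³)    [power of a product]
= ((((x⁹ · ((x²)³)) · ((y³)³)) · ((x³)³)) · ((y⁻¹)³)) · (y³)    [power of a power]
= ((((x⁹ · x⁶) · ((y³)³)) · ((x³)³)) · ((y⁻¹)³)) · (y³)    [power of a power]
= (((x¹⁵ · ((y³)³)) · ((x³)³)) · ((y⁻¹)³)) · (y³)    [product of powers]
= (((x¹⁵ · y⁹) · ((x³)³)) · ((y⁻¹)³)) · (y³)    [power of a power]
= (((x¹⁵ · y⁹) · x⁹) · ((y⁻¹)³)) · (y³)    [power of a power]
= (((x¹⁵ · y⁹) · x⁹) · y⁻³) · (y³)    [power of a power]
= x²⁴y⁹    [product of powers]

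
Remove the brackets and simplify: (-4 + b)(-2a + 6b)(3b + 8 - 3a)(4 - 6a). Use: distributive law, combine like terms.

1472ab - 456a²b + 256a - 480a² + 144a³ - 96b² + 48ab² - 768b + 144a²b² - 36a³b + 72b³ - 108ab³

(-4 + b)(-2a + 6b)(3b + 8 - 3a)(4 - 6a)
= (8a - 24b - 2ab + 6b²)(3b + 8 - 3a)(4 - 6a)    [distributive law]
= (24ab + 64a - 24a² - 72b² - 192b + 72ab - 6ab² - 16ab + 6a²b + 18b³ + 48b² - 18ab²)(4 - 6a)    [distributive law]
= (80ab + 64a - 24a² - 24b² - 192b - 24ab² + 6a²b + 18b³)(4 - 6a)    [combine like terms]
= 320ab - 480a²b + 256a - 384a² - 96a² + 144a³ - 96b² + 144ab² - 768b + 1152ab - 96ab² + 144a²b² + 24a²b - 36a³b + 72b³ - 108ab³    [distributive law]
= 1472ab - 456a²b + 256a - 480a² + 144a³ - 96b² + 48ab² - 768b + 144a²b² - 36a³b + 72b³ - 108ab³    [combine like terms]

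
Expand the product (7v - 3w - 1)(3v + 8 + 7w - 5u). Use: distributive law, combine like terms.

(7v - 3w - 1)(3v + 8 + 7w - 5u)
= 21v^2 + 56v + 49vw - 35uv - 9vw - 24w - 21w^2 + 15uw - 3v - 8 - 7w + 5u    [distributive law]
= 21v^2 + 53v + 40vw - 35uv - 31w - 21w^2 + 15uw - 8 + 5u    [combine like terms]

21v^2 + 53v + 40vw - 35uv - 31w - 21w^2 + 15uw - 8 + 5u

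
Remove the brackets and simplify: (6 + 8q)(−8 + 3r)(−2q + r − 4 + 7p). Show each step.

(6 + 8q)(−8 + 3r)(−2q + r − 4 + 7p)
= (−48 + 18r − 64q + 24qr)(−2q + r − 4 + 7p)    [distributive law]
= 96q − 48r + 192 − 336p − 36qr + 18r^2 − 72r + 126pr + 128q^2 − 64qr + 256q − 448pq − 48q^2r + 24qr^2 − 96qr + 168pqr    [distributive law]
= 352q − 120r + 192 − 336p − 196qr + 18r^2 + 126pr + 128q^2 − 448pq − 48q^2r + 24qr^2 + 168pqr    [combine like terms]

352q − 120r + 192 − 336p − 196qr + 18r^2 + 126pr + 128q^2 − 448pq − 48q^2r + 24qr^2 + 168pqr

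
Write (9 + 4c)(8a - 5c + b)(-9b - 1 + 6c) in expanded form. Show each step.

-648ab - 72a + 400ac + 455bc + 45c - 250c^2 - 81b^2 - 9b - 288abc + 192ac^2 + 204bc^2 - 120c^3 - 36b^2c

(9 + 4c)(8a - 5c + b)(-9b - 1 + 6c)
= (72a - 45c + 9b + 32ac - 20c^2 + 4bc)(-9b - 1 + 6c)    [distributive law]
= -648ab - 72a + 432ac + 405bc + 45c - 270c^2 - 81b^2 - 9b + 54bc - 288abc - 32ac + 192ac^2 + 180bc^2 + 20c^2 - 120c^3 - 36b^2c - 4bc + 24bc^2    [distributive law]
= -648ab - 72a + 400ac + 455bc + 45c - 250c^2 - 81b^2 - 9b - 288abc + 192ac^2 + 204bc^2 - 120c^3 - 36b^2c    [combine like terms]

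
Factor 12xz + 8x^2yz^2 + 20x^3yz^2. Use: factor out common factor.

12xz + 8x^2yz^2 + 20x^3yz^2
= 4(3xz + 2x^2yz^2 + 5x^3yz^2)    [factor out 4]
= 4xz(3 + 2xyz + 5x^2yz)    [factor out xz]

4xz(3 + 2xyz + 5x^2yz)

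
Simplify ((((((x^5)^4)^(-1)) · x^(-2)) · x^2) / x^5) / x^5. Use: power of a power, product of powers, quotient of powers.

((((((x^5)^4)^(-1)) · x^(-2)) · x^2) / x^5) / x^5
= (((((x^5)^(-4)) · x^(-2)) · x^2) / x^5) / x^5    [power of a power]
= (((x^(-20) · x^(-2)) · x^2) / x^5) / x^5    [power of a power]
= ((x^(-22) · x^2) / x^5) / x^5    [product of powers]
= (x^(-20) / x^5) / x^5    [product of powers]
= x^(-25) / x^5    [quotient of powers]
= x^(-30)    [quotient of powers]

x^(-30)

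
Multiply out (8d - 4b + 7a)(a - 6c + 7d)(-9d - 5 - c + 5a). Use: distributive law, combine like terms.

-233ad² - 285ad + 81acd + 222a²d + 376cd² + 240cd + 48c²d - 504d³ - 280d² - 104abd + 20ab + 124abc - 20a²b - 188bcd - 120bc - 24bc² + 252bd² + 140bd - 35a² - 217a²c + 35a³ + 210ac + 42ac²

(8d - 4b + 7a)(a - 6c + 7d)(-9d - 5 - c + 5a)
= (8ad - 48cd + 56d² - 4ab + 24bc - 28bd + 7a² - 42ac + 49ad)(-9d - 5 - c + 5a)    [distributive law]
= (57ad - 48cd + 56d² - 4ab + 24bc - 28bd + 7a² - 42ac)(-9d - 5 - c + 5a)    [combine like terms]
= -513ad² - 285ad - 57acd + 285a²d + 432cd² + 240cd + 48c²d - 240acd - 504d³ - 280d² - 56cd² + 280ad² + 36abd + 20ab + 4abc - 20a²b - 216bcd - 120bc - 24bc² + 120abc + 252bd² + 140bd + 28bcd - 140abd - 63a²d - 35a² - 7a²c + 35a³ + 378acd + 210ac + 42ac² - 210a²c    [distributive law]
= -233ad² - 285ad + 81acd + 222a²d + 376cd² + 240cd + 48c²d - 504d³ - 280d² - 104abd + 20ab + 124abc - 20a²b - 188bcd - 120bc - 24bc² + 252bd² + 140bd - 35a² - 217a²c + 35a³ + 210ac + 42ac²    [combine like terms]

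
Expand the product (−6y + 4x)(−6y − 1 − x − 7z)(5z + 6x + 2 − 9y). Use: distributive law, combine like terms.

(−6y + 4x)(−6y − 1 − x − 7z)(5z + 6x + 2 − 9y)
= (36y^2 + 6y + 6xy + 42yz − 24xy − 4x − 4x^2 − 28xz)(5z + 6x + 2 − 9y)    [distributive law]
= (36y^2 + 6y − 18xy + 42yz − 4x − 4x^2 − 28xz)(5z + 6x + 2 − 9y)    [combine like terms]
= 180y^2z + 216xy^2 + 72y^2 − 324y^3 + 30yz + 36xy + 12y − 54y^2 − 90xyz − 108x^2y − 36xy + 162xy^2 + 210yz^2 + 252xyz + 84yz − 378y^2z − 20xz − 24x^2 − 8x + 36xy − 20x^2z − 24x^3 − 8x^2 + 36x^2y − 140xz^2 − 168x^2z − 56xz + 252xyz    [distributive law]
= −198y^2z + 378xy^2 + 18y^2 − 324y^3 + 114yz + 36xy + 12y + 414xyz − 72x^2y + 210yz^2 − 76xz − 32x^2 − 8x − 188x^2z − 24x^3 − 140xz^2    [combine like terms]

−198y^2z + 378xy^2 + 18y^2 − 324y^3 + 114yz + 36xy + 12y + 414xyz − 72x^2y + 210yz^2 − 76xz − 32x^2 − 8x − 188x^2z − 24x^3 − 140xz^2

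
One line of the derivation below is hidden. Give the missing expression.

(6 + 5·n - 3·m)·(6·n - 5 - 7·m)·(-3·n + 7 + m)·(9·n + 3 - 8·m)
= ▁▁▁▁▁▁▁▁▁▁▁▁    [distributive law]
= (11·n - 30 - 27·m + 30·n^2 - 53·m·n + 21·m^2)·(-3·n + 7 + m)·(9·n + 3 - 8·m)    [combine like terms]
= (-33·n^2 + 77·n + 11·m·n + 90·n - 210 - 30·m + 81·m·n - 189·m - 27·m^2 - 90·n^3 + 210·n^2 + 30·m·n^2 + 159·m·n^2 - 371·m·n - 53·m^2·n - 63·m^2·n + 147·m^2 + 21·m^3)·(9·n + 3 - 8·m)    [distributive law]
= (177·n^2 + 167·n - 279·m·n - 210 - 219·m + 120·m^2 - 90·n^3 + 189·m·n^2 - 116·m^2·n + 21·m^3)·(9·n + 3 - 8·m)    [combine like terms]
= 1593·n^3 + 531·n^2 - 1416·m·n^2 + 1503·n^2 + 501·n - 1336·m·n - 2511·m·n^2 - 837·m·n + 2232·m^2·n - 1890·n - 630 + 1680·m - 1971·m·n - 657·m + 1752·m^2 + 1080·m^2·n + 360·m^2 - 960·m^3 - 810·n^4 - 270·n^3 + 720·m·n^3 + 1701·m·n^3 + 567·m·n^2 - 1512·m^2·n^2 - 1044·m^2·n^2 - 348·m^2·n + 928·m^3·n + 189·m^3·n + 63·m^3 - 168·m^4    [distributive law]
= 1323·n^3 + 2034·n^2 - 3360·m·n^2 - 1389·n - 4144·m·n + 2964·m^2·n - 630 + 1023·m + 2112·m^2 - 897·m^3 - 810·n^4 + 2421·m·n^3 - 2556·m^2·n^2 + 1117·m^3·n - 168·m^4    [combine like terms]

By distributive law:

(36·n - 30 - 42·m + 30·n^2 - 25·n - 35·m·n - 18·m·n + 15·m + 21·m^2)·(-3·n + 7 + m)·(9·n + 3 - 8·m)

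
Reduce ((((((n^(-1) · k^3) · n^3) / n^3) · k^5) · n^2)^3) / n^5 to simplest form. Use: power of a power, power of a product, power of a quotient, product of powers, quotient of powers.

k^24n^(-2)

((((((n^(-1) · k^3) · n^3) / n^3) · k^5) · n^2)^3) / n^5
= ((((((n^(-1) · k^3) · n^3) / n^3) · k^5)^3) · ((n^2)^3)) / n^5    [power of a product]
= ((((((n^(-1) · k^3) · n^3) / n^3)^3) · ((k^5)^3)) · ((n^2)^3)) / n^5    [power of a product]
= ((((((n^(-1) · k^3) · n^3)^3) / ((n^3)^3)) · ((k^5)^3)) · ((n^2)^3)) / n^5    [power of a quotient]
= ((((((n^(-1) · k^3)^3) · ((n^3)^3)) / ((n^3)^3)) · ((k^5)^3)) · ((n^2)^3)) / n^5    [power of a product]
= (((((((n^(-1))^3) · ((k^3)^3)) · ((n^3)^3)) / ((n^3)^3)) · ((k^5)^3)) · ((n^2)^3)) / n^5    [power of a product]
= (((((n^(-3) · ((k^3)^3)) · ((n^3)^3)) / ((n^3)^3)) · ((k^5)^3)) · ((n^2)^3)) / n^5    [power of a power]
= (((((n^(-3) · k^9) · ((n^3)^3)) / ((n^3)^3)) · ((k^5)^3)) · ((n^2)^3)) / n^5    [power of a power]
= (((((n^(-3) · k^9) · n^9) / ((n^3)^3)) · ((k^5)^3)) · ((n^2)^3)) / n^5    [power of a power]
= (((((n^(-3) · k^9) · n^9) / n^9) · ((k^5)^3)) · ((n^2)^3)) / n^5    [power of a power]
= (((((n^(-3) · k^9) · n^9) / n^9) · k^15) · ((n^2)^3)) / n^5    [power of a power]
= (((((n^(-3) · k^9) · n^9) / n^9) · k^15) · n^6) / n^5    [power of a power]
= k^24n^(-2)    [quotient of powers; product of powers]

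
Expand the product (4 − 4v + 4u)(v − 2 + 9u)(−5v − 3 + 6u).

−48v² + 4v + 28uv + 24 − 132u + 60u² + 20v³ + 136uv² − 372u²v + 216u³

(4 − 4v + 4u)(v − 2 + 9u)(−5v − 3 + 6u)
= (4v − 8 + 36u − 4v² + 8v − 36uv + 4uv − 8u + 36u²)(−5v − 3 + 6u)    [distributive law]
= (12v − 8 + 28u − 4v² − 32uv + 36u²)(−5v − 3 + 6u)    [combine like terms]
= −60v² − 36v + 72uv + 40v + 24 − 48u − 140uv − 84u + 168u² + 20v³ + 12v² − 24uv² + 160uv² + 96uv − 192u²v − 180u²v − 108u² + 216u³    [distributive law]
= −48v² + 4v + 28uv + 24 − 132u + 60u² + 20v³ + 136uv² − 372u²v + 216u³    [combine like terms]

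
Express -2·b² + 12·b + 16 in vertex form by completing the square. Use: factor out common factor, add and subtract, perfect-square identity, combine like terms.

-2·b² + 12·b + 16
= -2(b² - 6·b) + 16    [factor out -2 from the b-terms]
= -2(b² - 6·b + 9 - 9) + 16    [add and subtract 9 inside the bracket]
= -2(b - 3)² + 18 + 16    [perfect-square identity]
= -2(b - 3)² + 34    [combine constants]

-2(b - 3)² + 34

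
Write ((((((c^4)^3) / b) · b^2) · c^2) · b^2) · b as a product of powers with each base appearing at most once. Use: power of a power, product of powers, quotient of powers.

((((((c^4)^3) / b) · b^2) · c^2) · b^2) · b
= (((((c^12) / b) · b^2) · c^2) · b^2) · b    [power of a power]
= b^4c^14    [quotient of powers; product of powers]

b^4c^14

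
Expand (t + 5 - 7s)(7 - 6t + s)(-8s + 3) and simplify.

(t + 5 - 7s)(7 - 6t + s)(-8s + 3)
= (7t - 6t^2 + st + 35 - 30t + 5s - 49s + 42st - 7s^2)(-8s + 3)    [distributive law]
= (-23t - 6t^2 + 43st + 35 - 44s - 7s^2)(-8s + 3)    [combine like terms]
= 184st - 69t + 48st^2 - 18t^2 - 344s^2t + 129st - 280s + 105 + 352s^2 - 132s + 56s^3 - 21s^2    [distributive law]
= 313st - 69t + 48st^2 - 18t^2 - 344s^2t - 412s + 105 + 331s^2 + 56s^3    [combine like terms]

313st - 69t + 48st^2 - 18t^2 - 344s^2t - 412s + 105 + 331s^2 + 56s^3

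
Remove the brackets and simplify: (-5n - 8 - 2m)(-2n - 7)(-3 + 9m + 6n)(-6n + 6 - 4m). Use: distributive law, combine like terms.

(-5n - 8 - 2m)(-2n - 7)(-3 + 9m + 6n)(-6n + 6 - 4m)
= (10n^2 + 35n + 16n + 56 + 4mn + 14m)(-3 + 9m + 6n)(-6n + 6 - 4m)    [distributive law]
= (10n^2 + 51n + 56 + 4mn + 14m)(-3 + 9m + 6n)(-6n + 6 - 4m)    [combine like terms]
= (-30n^2 + 90mn^2 + 60n^3 - 153n + 459mn + 306n^2 - 168 + 504m + 336n - 12mn + 36m^2n + 24mn^2 - 42m + 126m^2 + 84mn)(-6n + 6 - 4m)    [distributive law]
= (276n^2 + 114mn^2 + 60n^3 + 183n + 531mn - 168 + 462m + 36m^2n + 126m^2)(-6n + 6 - 4m)    [combine like terms]
= -1656n^3 + 1656n^2 - 1104mn^2 - 684mn^3 + 684mn^2 - 456m^2n^2 - 360n^4 + 360n^3 - 240mn^3 - 1098n^2 + 1098n - 732mn - 3186mn^2 + 3186mn - 2124m^2n + 1008n - 1008 + 672m - 2772mn + 2772m - 1848m^2 - 216m^2n^2 + 216m^2n - 144m^3n - 756m^2n + 756m^2 - 504m^3    [distributive law]
= -1296n^3 + 558n^2 - 3606mn^2 - 924mn^3 - 672m^2n^2 - 360n^4 + 2106n - 318mn - 2664m^2n - 1008 + 3444m - 1092m^2 - 144m^3n - 504m^3    [combine like terms]

-1296n^3 + 558n^2 - 3606mn^2 - 924mn^3 - 672m^2n^2 - 360n^4 + 2106n - 318mn - 2664m^2n - 1008 + 3444m - 1092m^2 - 144m^3n - 504m^3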